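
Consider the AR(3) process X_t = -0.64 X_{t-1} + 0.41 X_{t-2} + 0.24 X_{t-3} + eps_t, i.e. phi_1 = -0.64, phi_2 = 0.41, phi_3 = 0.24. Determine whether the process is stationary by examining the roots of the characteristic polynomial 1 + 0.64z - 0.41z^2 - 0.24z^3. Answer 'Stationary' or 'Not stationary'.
\text{Stationary}

The AR(p) characteristic polynomial is P(z) = 1 + 0.64z - 0.41z^2 - 0.24z^3.
Stationarity requires all roots to lie outside the unit circle, i.e. |z| > 1 for every root.
Degree 3: look for a simple real root z0 first, then factor out (1 - z/z0) and solve the remaining quadratic.
Testing z0 = -2: P(-2) = 1 + (0.64)(-2) + (-0.41)(-2)^2 + (-0.24)(-2)^3
  = 1 + (-1.28) + (-1.64) + (1.92) = 0.  So z_0 = -2 is a root, |z_0| = 2.
Divide out the factor (1 + 0.5 z) = (1 - z/z0) (since 1/z0 = -0.5):
  P(z) = (1 + 0.5 z)(1 + (0.14) z + (-0.48) z^2)
  [check: z-coef 0.14 - (-0.5) = 0.64; z^2-coef -0.48 - (-0.5)(0.14) = -0.41; z^3-coef -(-0.5)(-0.48) = -0.24.]
Remaining roots from the quadratic factor 1 + (0.14) z + (-0.48) z^2:
  Set 1 + (0.14) z + (-0.48) z^2 = 0, i.e. a z^2 + b z + c = 0 with a = -0.48, b = 0.14, c = 1.
  Discriminant D = b^2 - 4ac = (0.14)^2 - 4*(-0.48)*1 = 0.0196 - (-1.92) = 1.9396.
  D >= 0, so the roots are real: z = (-b +/- sqrt(D)) / (2a) = (-0.14 +/- 1.392695) / (-0.96).
    z_1 = (-0.14 + 1.392695) / (-0.96) = -1.3049,   |z_1| = 1.3049.
    z_2 = (-0.14 - 1.392695) / (-0.96) = 1.5966,   |z_2| = 1.5966.
Moduli of all roots: 2.0000, 1.3049, 1.5966.
All moduli strictly greater than 1? Yes.
Verdict: Stationary.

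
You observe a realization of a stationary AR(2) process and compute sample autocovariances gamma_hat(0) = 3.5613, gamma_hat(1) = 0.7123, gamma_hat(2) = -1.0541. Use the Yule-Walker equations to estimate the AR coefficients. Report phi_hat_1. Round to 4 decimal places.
\hat\phi_{1} = 0.2700

The Yule-Walker equations for an AR(p) process read, in matrix form,
  Gamma_p phi = r_p,   with   (Gamma_p)_{ij} = gamma(|i - j|),
                       (r_p)_i = gamma(i),   i,j = 1..p.
Substitute the sample gammas (Toeplitz matrix and right-hand side of size 2):
  Gamma_p = [[3.5613, 0.7123], [0.7123, 3.5613]]
  r_p     = [0.7123, -1.0541]
Written out:
  3.5613 phi_1 + 0.7123 phi_2 = 0.7123
  0.7123 phi_1 + 3.5613 phi_2 = -1.0541
Solve by Cramer's rule:
  det = gamma(0)^2 - gamma(1)^2 = (3.5613)^2 - (0.7123)^2 = 12.68285769 - 0.50737129 = 12.1754864
  phi_hat_1 = [gamma(1) gamma(0) - gamma(1) gamma(2)] / det = [(0.7123)(3.5613) - (0.7123)(-1.0541)] / 12.1754864 = 3.28754942 / 12.1754864 = 0.27
  phi_hat_2 = [gamma(0) gamma(2) - gamma(1)^2] / det = [(3.5613)(-1.0541) - (0.7123)^2] / 12.1754864 = -4.26133762 / 12.1754864 = -0.35
So phi_hat = [0.2700, -0.3500].
Therefore phi_hat_1 = 0.2700.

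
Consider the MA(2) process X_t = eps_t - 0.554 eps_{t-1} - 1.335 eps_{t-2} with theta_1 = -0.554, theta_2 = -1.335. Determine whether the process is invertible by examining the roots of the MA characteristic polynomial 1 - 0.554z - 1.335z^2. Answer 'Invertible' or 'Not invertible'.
\text{Not invertible}

The MA(q) characteristic polynomial is P(z) = 1 - 0.554z - 1.335z^2.
Invertibility requires all roots to lie outside the unit circle, i.e. |z| > 1 for every root.
Set 1 + (-0.554) z + (-1.335) z^2 = 0, i.e. a z^2 + b z + c = 0 with a = -1.335, b = -0.554, c = 1.
Discriminant D = b^2 - 4ac = (-0.554)^2 - 4*(-1.335)*1 = 0.306916 - (-5.34) = 5.646916.
D >= 0, so the roots are real: z = (-b +/- sqrt(D)) / (2a) = (0.554 +/- 2.376324) / (-2.67).
  z_1 = (0.554 + 2.376324) / (-2.67) = -1.0975,   |z_1| = 1.0975.
  z_2 = (0.554 - 2.376324) / (-2.67) = 0.6825,   |z_2| = 0.6825.
Moduli of all roots: 1.0975, 0.6825.
All moduli strictly greater than 1? No.
Verdict: Not invertible.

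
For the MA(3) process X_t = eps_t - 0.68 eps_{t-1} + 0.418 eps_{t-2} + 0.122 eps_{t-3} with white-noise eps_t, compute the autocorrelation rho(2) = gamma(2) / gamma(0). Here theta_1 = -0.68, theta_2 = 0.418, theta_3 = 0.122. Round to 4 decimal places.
\rho(2) = 0.2028

For an MA(q) process with theta_0 = 1, the autocovariance is
  gamma(k) = sigma^2 * sum_{i=0..q-k} theta_i * theta_{i+k},
and rho(k) = gamma(k) / gamma(0). Sigma^2 cancels.
  numerator   = (1)*(0.418) + (-0.68)*(0.122) = 0.33504.
  denominator = (1)^2 + (-0.68)^2 + (0.418)^2 + (0.122)^2 = 1.652008.
  rho(2) = 0.33504 / 1.652008 = 0.2028.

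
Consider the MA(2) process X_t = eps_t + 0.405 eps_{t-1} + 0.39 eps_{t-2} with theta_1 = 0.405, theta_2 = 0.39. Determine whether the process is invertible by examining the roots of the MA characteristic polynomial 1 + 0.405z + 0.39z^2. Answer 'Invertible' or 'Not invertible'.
\text{Invertible}

The MA(q) characteristic polynomial is P(z) = 1 + 0.405z + 0.39z^2.
Invertibility requires all roots to lie outside the unit circle, i.e. |z| > 1 for every root.
Set 1 + (0.405) z + (0.39) z^2 = 0, i.e. a z^2 + b z + c = 0 with a = 0.39, b = 0.405, c = 1.
Discriminant D = b^2 - 4ac = (0.405)^2 - 4*(0.39)*1 = 0.164025 - (1.56) = -1.395975.
D < 0, so the roots are the complex-conjugate pair z = (-b +/- i sqrt(-D)) / (2a) = -0.5192 +/- 1.5148i.
For a conjugate pair |z|^2 = z * conj(z) = (product of roots) = c/a = 1/(0.39) = 2.564103, so |z| = sqrt(2.564103) = 1.6013 for both roots.
Moduli of all roots: 1.6013, 1.6013.
All moduli strictly greater than 1? Yes.
Verdict: Invertible.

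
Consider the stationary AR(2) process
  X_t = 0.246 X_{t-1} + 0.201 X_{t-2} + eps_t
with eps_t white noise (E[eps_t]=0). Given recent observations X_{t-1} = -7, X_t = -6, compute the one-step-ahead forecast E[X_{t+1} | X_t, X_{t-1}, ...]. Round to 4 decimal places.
E[X_{t+1} \mid \mathcal F_t] = -2.8830

For an AR(p) model X_t = c + sum_i phi_i X_{t-i} + eps_t, the
one-step-ahead conditional mean is
  E[X_{t+1} | X_t, ...] = c + sum_i phi_i X_{t+1-i}.
Substitute known values:
  E[X_{t+1} | ...] = (0.246) * (-6) + (0.201) * (-7)
                   = -2.8830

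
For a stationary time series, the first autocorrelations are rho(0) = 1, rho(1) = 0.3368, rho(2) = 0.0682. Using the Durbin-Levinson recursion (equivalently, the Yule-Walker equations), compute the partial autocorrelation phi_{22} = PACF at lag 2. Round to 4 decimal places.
\phi_{22} = -0.0510

The PACF at lag k is phi_{kk}, the last component of the solution
to the Yule-Walker system G_k phi = r_k where
  (G_k)_{ij} = rho(|i - j|), (r_k)_i = rho(i), i,j = 1..k.
Equivalently, Durbin-Levinson gives phi_{kk} iteratively:
  phi_{11} = rho(1)
  phi_{kk} = [rho(k) - sum_{j=1..k-1} phi_{k-1,j} rho(k-j)]
            / [1 - sum_{j=1..k-1} phi_{k-1,j} rho(j)],
  phi_{k,j} = phi_{k-1,j} - phi_{kk} phi_{k-1,k-j},  j = 1..k-1.
Step k = 1:
  phi_11 = rho(1) = 0.3368.
Step k = 2:
  phi_22 = [rho(2) - phi_11 rho(1)] / [1 - phi_11 rho(1)] = [0.0682 - (0.3368)(0.3368)] / [1 - (0.3368)(0.3368)]
         = -0.04523424 / 0.88656576 = -0.051.
Therefore phi_{22} = -0.0510.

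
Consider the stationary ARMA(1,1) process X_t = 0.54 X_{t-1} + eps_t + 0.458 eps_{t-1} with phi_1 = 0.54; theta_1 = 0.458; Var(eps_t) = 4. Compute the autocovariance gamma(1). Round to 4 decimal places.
\gamma(1) = 7.0289

Multiply the model equation by X_{t-k} and take expectations. With theta_0 = psi_0 = 1 and psi_j the MA(infinity) weights, this gives
  gamma(k) - sum_i phi_i gamma(k-i) = c_k,
  c_k = sigma^2 * sum_{j=k..q} theta_j psi_{j-k}   (c_k = 0 for k > q),
using gamma(-m) = gamma(m).
psi-weights needed (psi_j = theta_j + sum_i phi_i psi_{j-i}):
  psi_1 = theta_1 + phi_1 = 0.458 + (0.54) = 0.998
Right-hand sides:
  c_0 = sigma^2 (1 + theta_1 psi_1) = 4 * (1 + (0.458)(0.998)) = 4 * 1.457084 = 5.828336
  c_1 = sigma^2 theta_1 = 4 * (0.458) = 1.832
  c_2 = 0
Equations for k = 0 and k = 1 (AR order 1):
  gamma(0) = phi_1 gamma(1) + c_0
  gamma(1) = phi_1 gamma(0) + c_1
Substituting the second into the first: gamma(0) (1 - phi_1^2) = c_0 + phi_1 c_1, so
  gamma(0) = (c_0 + phi_1 c_1) / (1 - phi_1^2) = (5.828336 + (0.54)(1.832)) / (1 - (0.54)^2) = 6.817616 / 0.7084 = 9.623964.
  gamma(1) = phi_1 gamma(0) + c_1 = (0.54)(9.623964) + (1.832) = 7.02894.
Therefore gamma(1) = 7.0289 (to 4 decimal places).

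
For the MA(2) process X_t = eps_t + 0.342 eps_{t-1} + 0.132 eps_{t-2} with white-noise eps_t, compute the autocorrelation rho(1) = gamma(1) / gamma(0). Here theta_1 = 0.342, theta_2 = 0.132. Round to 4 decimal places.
\rho(1) = 0.3413

For an MA(q) process with theta_0 = 1, the autocovariance is
  gamma(k) = sigma^2 * sum_{i=0..q-k} theta_i * theta_{i+k},
and rho(k) = gamma(k) / gamma(0). Sigma^2 cancels.
  numerator   = (1)*(0.342) + (0.342)*(0.132) = 0.387144.
  denominator = (1)^2 + (0.342)^2 + (0.132)^2 = 1.134388.
  rho(1) = 0.387144 / 1.134388 = 0.3413.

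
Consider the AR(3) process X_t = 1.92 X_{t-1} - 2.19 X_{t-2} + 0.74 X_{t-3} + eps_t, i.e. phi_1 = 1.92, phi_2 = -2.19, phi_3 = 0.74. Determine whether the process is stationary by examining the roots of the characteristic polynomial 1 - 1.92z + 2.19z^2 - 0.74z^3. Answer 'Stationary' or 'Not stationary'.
\text{Not stationary}

The AR(p) characteristic polynomial is P(z) = 1 - 1.92z + 2.19z^2 - 0.74z^3.
Stationarity requires all roots to lie outside the unit circle, i.e. |z| > 1 for every root.
Degree 3: look for a simple real root z0 first, then factor out (1 - z/z0) and solve the remaining quadratic.
Testing z0 = 2: P(2) = 1 + (-1.92)(2) + (2.19)(2)^2 + (-0.74)(2)^3
  = 1 + (-3.84) + (8.76) + (-5.92) = 0.  So z_0 = 2 is a root, |z_0| = 2.
Divide out the factor (1 - 0.5 z) = (1 - z/z0) (since 1/z0 = 0.5):
  P(z) = (1 - 0.5 z)(1 + (-1.42) z + (1.48) z^2)
  [check: z-coef -1.42 - (0.5) = -1.92; z^2-coef 1.48 - (0.5)(-1.42) = 2.19; z^3-coef -(0.5)(1.48) = -0.74.]
Remaining roots from the quadratic factor 1 + (-1.42) z + (1.48) z^2:
  Set 1 + (-1.42) z + (1.48) z^2 = 0, i.e. a z^2 + b z + c = 0 with a = 1.48, b = -1.42, c = 1.
  Discriminant D = b^2 - 4ac = (-1.42)^2 - 4*(1.48)*1 = 2.0164 - (5.92) = -3.9036.
  D < 0, so the roots are the complex-conjugate pair z = (-b +/- i sqrt(-D)) / (2a) = 0.4797 +/- 0.6675i.
  For a conjugate pair |z|^2 = z * conj(z) = (product of roots) = c/a = 1/(1.48) = 0.675676, so |z| = sqrt(0.675676) = 0.822 for both roots.
Moduli of all roots: 2.0000, 0.8220, 0.8220.
All moduli strictly greater than 1? No.
Verdict: Not stationary.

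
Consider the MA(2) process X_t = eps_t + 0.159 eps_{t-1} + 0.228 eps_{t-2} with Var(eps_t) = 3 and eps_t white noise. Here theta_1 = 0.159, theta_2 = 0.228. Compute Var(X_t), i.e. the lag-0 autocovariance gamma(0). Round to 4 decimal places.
\gamma(0) = 3.2318

For an MA(q) process X_t = eps_t + sum_i theta_i eps_{t-i} with
Var(eps_t) = sigma^2, the variance is
  gamma(0) = sigma^2 * (1 + sum_i theta_i^2).
  sum_i theta_i^2 = (0.159)^2 + (0.228)^2 = 0.025281 + 0.051984 = 0.077265.
  gamma(0) = 3 * (1 + 0.077265) = 3 * 1.077265 = 3.231795, which rounds to 3.2318.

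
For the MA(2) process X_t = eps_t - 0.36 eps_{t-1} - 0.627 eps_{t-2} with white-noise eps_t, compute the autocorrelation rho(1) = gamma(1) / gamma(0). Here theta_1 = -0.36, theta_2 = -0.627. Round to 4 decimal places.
\rho(1) = -0.0882

For an MA(q) process with theta_0 = 1, the autocovariance is
  gamma(k) = sigma^2 * sum_{i=0..q-k} theta_i * theta_{i+k},
and rho(k) = gamma(k) / gamma(0). Sigma^2 cancels.
  numerator   = (1)*(-0.36) + (-0.36)*(-0.627) = -0.13428.
  denominator = (1)^2 + (-0.36)^2 + (-0.627)^2 = 1.522729.
  rho(1) = -0.13428 / 1.522729 = -0.0882.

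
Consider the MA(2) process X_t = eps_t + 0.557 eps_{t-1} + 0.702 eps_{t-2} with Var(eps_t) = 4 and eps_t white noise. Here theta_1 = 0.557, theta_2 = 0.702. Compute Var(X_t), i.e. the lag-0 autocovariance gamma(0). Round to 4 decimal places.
\gamma(0) = 7.2122

For an MA(q) process X_t = eps_t + sum_i theta_i eps_{t-i} with
Var(eps_t) = sigma^2, the variance is
  gamma(0) = sigma^2 * (1 + sum_i theta_i^2).
  sum_i theta_i^2 = (0.557)^2 + (0.702)^2 = 0.310249 + 0.492804 = 0.803053.
  gamma(0) = 4 * (1 + 0.803053) = 4 * 1.803053 = 7.212212, which rounds to 7.2122.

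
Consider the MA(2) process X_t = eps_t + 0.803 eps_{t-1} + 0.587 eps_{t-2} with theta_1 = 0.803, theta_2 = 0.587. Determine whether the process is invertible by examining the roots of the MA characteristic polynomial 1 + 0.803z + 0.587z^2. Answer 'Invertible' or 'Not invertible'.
\text{Invertible}

The MA(q) characteristic polynomial is P(z) = 1 + 0.803z + 0.587z^2.
Invertibility requires all roots to lie outside the unit circle, i.e. |z| > 1 for every root.
Set 1 + (0.803) z + (0.587) z^2 = 0, i.e. a z^2 + b z + c = 0 with a = 0.587, b = 0.803, c = 1.
Discriminant D = b^2 - 4ac = (0.803)^2 - 4*(0.587)*1 = 0.644809 - (2.348) = -1.703191.
D < 0, so the roots are the complex-conjugate pair z = (-b +/- i sqrt(-D)) / (2a) = -0.684 +/- 1.1116i.
For a conjugate pair |z|^2 = z * conj(z) = (product of roots) = c/a = 1/(0.587) = 1.703578, so |z| = sqrt(1.703578) = 1.3052 for both roots.
Moduli of all roots: 1.3052, 1.3052.
All moduli strictly greater than 1? Yes.
Verdict: Invertible.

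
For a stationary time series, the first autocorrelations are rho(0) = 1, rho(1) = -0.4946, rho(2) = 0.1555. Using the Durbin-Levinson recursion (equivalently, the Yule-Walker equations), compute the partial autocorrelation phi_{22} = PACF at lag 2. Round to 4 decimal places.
\phi_{22} = -0.1180

The PACF at lag k is phi_{kk}, the last component of the solution
to the Yule-Walker system G_k phi = r_k where
  (G_k)_{ij} = rho(|i - j|), (r_k)_i = rho(i), i,j = 1..k.
Equivalently, Durbin-Levinson gives phi_{kk} iteratively:
  phi_{11} = rho(1)
  phi_{kk} = [rho(k) - sum_{j=1..k-1} phi_{k-1,j} rho(k-j)]
            / [1 - sum_{j=1..k-1} phi_{k-1,j} rho(j)],
  phi_{k,j} = phi_{k-1,j} - phi_{kk} phi_{k-1,k-j},  j = 1..k-1.
Step k = 1:
  phi_11 = rho(1) = -0.4946.
Step k = 2:
  phi_22 = [rho(2) - phi_11 rho(1)] / [1 - phi_11 rho(1)] = [0.1555 - (-0.4946)(-0.4946)] / [1 - (-0.4946)(-0.4946)]
         = -0.08912916 / 0.75537084 = -0.118.
Therefore phi_{22} = -0.1180.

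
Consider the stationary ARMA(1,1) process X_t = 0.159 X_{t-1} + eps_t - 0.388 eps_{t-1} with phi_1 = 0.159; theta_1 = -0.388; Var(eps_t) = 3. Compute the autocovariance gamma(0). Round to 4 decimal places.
\gamma(0) = 3.1614

Multiply the model equation by X_{t-k} and take expectations. With theta_0 = psi_0 = 1 and psi_j the MA(infinity) weights, this gives
  gamma(k) - sum_i phi_i gamma(k-i) = c_k,
  c_k = sigma^2 * sum_{j=k..q} theta_j psi_{j-k}   (c_k = 0 for k > q),
using gamma(-m) = gamma(m).
psi-weights needed (psi_j = theta_j + sum_i phi_i psi_{j-i}):
  psi_1 = theta_1 + phi_1 = -0.388 + (0.159) = -0.229
Right-hand sides:
  c_0 = sigma^2 (1 + theta_1 psi_1) = 3 * (1 + (-0.388)(-0.229)) = 3 * 1.088852 = 3.266556
  c_1 = sigma^2 theta_1 = 3 * (-0.388) = -1.164
  c_2 = 0
Equations for k = 0 and k = 1 (AR order 1):
  gamma(0) = phi_1 gamma(1) + c_0
  gamma(1) = phi_1 gamma(0) + c_1
Substituting the second into the first: gamma(0) (1 - phi_1^2) = c_0 + phi_1 c_1, so
  gamma(0) = (c_0 + phi_1 c_1) / (1 - phi_1^2) = (3.266556 + (0.159)(-1.164)) / (1 - (0.159)^2) = 3.08148 / 0.974719 = 3.161403.
Therefore gamma(0) = 3.1614 (to 4 decimal places).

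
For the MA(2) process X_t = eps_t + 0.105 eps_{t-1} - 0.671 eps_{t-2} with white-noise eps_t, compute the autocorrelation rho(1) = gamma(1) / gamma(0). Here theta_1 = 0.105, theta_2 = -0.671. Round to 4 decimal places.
\rho(1) = 0.0236

For an MA(q) process with theta_0 = 1, the autocovariance is
  gamma(k) = sigma^2 * sum_{i=0..q-k} theta_i * theta_{i+k},
and rho(k) = gamma(k) / gamma(0). Sigma^2 cancels.
  numerator   = (1)*(0.105) + (0.105)*(-0.671) = 0.034545.
  denominator = (1)^2 + (0.105)^2 + (-0.671)^2 = 1.461266.
  rho(1) = 0.034545 / 1.461266 = 0.0236.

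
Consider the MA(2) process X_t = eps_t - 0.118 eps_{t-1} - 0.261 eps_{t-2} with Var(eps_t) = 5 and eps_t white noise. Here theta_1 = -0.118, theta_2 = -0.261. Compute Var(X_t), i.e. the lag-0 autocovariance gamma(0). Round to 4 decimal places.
\gamma(0) = 5.4102

For an MA(q) process X_t = eps_t + sum_i theta_i eps_{t-i} with
Var(eps_t) = sigma^2, the variance is
  gamma(0) = sigma^2 * (1 + sum_i theta_i^2).
  sum_i theta_i^2 = (-0.118)^2 + (-0.261)^2 = 0.013924 + 0.068121 = 0.082045.
  gamma(0) = 5 * (1 + 0.082045) = 5 * 1.082045 = 5.410225, which rounds to 5.4102.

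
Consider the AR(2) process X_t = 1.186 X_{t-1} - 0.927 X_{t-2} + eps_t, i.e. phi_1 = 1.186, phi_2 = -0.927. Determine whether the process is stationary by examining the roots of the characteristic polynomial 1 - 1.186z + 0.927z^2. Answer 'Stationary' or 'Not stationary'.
\text{Stationary}

The AR(p) characteristic polynomial is P(z) = 1 - 1.186z + 0.927z^2.
Stationarity requires all roots to lie outside the unit circle, i.e. |z| > 1 for every root.
Set 1 + (-1.186) z + (0.927) z^2 = 0, i.e. a z^2 + b z + c = 0 with a = 0.927, b = -1.186, c = 1.
Discriminant D = b^2 - 4ac = (-1.186)^2 - 4*(0.927)*1 = 1.406596 - (3.708) = -2.301404.
D < 0, so the roots are the complex-conjugate pair z = (-b +/- i sqrt(-D)) / (2a) = 0.6397 +/- 0.8183i.
For a conjugate pair |z|^2 = z * conj(z) = (product of roots) = c/a = 1/(0.927) = 1.078749, so |z| = sqrt(1.078749) = 1.0386 for both roots.
Moduli of all roots: 1.0386, 1.0386.
All moduli strictly greater than 1? Yes.
Verdict: Stationary.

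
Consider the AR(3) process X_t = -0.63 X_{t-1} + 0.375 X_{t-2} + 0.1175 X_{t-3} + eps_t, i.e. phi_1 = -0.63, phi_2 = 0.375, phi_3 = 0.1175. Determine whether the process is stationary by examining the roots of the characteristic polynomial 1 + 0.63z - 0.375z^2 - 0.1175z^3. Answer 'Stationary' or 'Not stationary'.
\text{Stationary}

The AR(p) characteristic polynomial is P(z) = 1 + 0.63z - 0.375z^2 - 0.1175z^3.
Stationarity requires all roots to lie outside the unit circle, i.e. |z| > 1 for every root.
Degree 3: look for a simple real root z0 first, then factor out (1 - z/z0) and solve the remaining quadratic.
Testing z0 = -4: P(-4) = 1 + (0.63)(-4) + (-0.375)(-4)^2 + (-0.1175)(-4)^3
  = 1 + (-2.52) + (-6) + (7.52) = 0.  So z_0 = -4 is a root, |z_0| = 4.
Divide out the factor (1 + 0.25 z) = (1 - z/z0) (since 1/z0 = -0.25):
  P(z) = (1 + 0.25 z)(1 + (0.38) z + (-0.47) z^2)
  [check: z-coef 0.38 - (-0.25) = 0.63; z^2-coef -0.47 - (-0.25)(0.38) = -0.375; z^3-coef -(-0.25)(-0.47) = -0.1175.]
Remaining roots from the quadratic factor 1 + (0.38) z + (-0.47) z^2:
  Set 1 + (0.38) z + (-0.47) z^2 = 0, i.e. a z^2 + b z + c = 0 with a = -0.47, b = 0.38, c = 1.
  Discriminant D = b^2 - 4ac = (0.38)^2 - 4*(-0.47)*1 = 0.1444 - (-1.88) = 2.0244.
  D >= 0, so the roots are real: z = (-b +/- sqrt(D)) / (2a) = (-0.38 +/- 1.422814) / (-0.94).
    z_1 = (-0.38 + 1.422814) / (-0.94) = -1.1094,   |z_1| = 1.1094.
    z_2 = (-0.38 - 1.422814) / (-0.94) = 1.9179,   |z_2| = 1.9179.
Moduli of all roots: 4.0000, 1.1094, 1.9179.
All moduli strictly greater than 1? Yes.
Verdict: Stationary.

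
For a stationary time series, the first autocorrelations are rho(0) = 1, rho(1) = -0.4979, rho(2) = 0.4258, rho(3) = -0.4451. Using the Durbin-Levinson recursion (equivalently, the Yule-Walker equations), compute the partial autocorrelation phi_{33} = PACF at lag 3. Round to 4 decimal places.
\phi_{33} = -0.2331

The PACF at lag k is phi_{kk}, the last component of the solution
to the Yule-Walker system G_k phi = r_k where
  (G_k)_{ij} = rho(|i - j|), (r_k)_i = rho(i), i,j = 1..k.
Equivalently, Durbin-Levinson gives phi_{kk} iteratively:
  phi_{11} = rho(1)
  phi_{kk} = [rho(k) - sum_{j=1..k-1} phi_{k-1,j} rho(k-j)]
            / [1 - sum_{j=1..k-1} phi_{k-1,j} rho(j)],
  phi_{k,j} = phi_{k-1,j} - phi_{kk} phi_{k-1,k-j},  j = 1..k-1.
Step k = 1:
  phi_11 = rho(1) = -0.4979.
Step k = 2:
  phi_22 = [rho(2) - phi_11 rho(1)] / [1 - phi_11 rho(1)] = [0.4258 - (-0.4979)(-0.4979)] / [1 - (-0.4979)(-0.4979)]
         = 0.17789559 / 0.75209559 = 0.236533.
  Update: phi_21 = phi_11 - phi_22 phi_11 = -0.4979 - (0.236533)(-0.4979) = -0.38013.
Step k = 3:
  phi_33 = [rho(3) - phi_21 rho(2) - phi_22 rho(1)] / [1 - phi_21 rho(1) - phi_22 rho(2)]
    numerator   = -0.4451 - (-0.38013)(0.4258) - (0.236533)(-0.4979) = -0.16547071
    denominator = 1 - (-0.38013)(-0.4979) - (0.236533)(0.4258) = 0.71001737
  phi_33 = -0.16547071 / 0.71001737 = -0.2331.
Therefore phi_{33} = -0.2331.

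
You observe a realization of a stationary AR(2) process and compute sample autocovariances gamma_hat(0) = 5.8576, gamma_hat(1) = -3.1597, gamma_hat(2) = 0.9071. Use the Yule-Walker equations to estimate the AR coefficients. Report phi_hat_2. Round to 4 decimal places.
\hat\phi_{2} = -0.1920

The Yule-Walker equations for an AR(p) process read, in matrix form,
  Gamma_p phi = r_p,   with   (Gamma_p)_{ij} = gamma(|i - j|),
                       (r_p)_i = gamma(i),   i,j = 1..p.
Substitute the sample gammas (Toeplitz matrix and right-hand side of size 2):
  Gamma_p = [[5.8576, -3.1597], [-3.1597, 5.8576]]
  r_p     = [-3.1597, 0.9071]
Written out:
  5.8576 phi_1 - 3.1597 phi_2 = -3.1597
  -3.1597 phi_1 + 5.8576 phi_2 = 0.9071
Solve by Cramer's rule:
  det = gamma(0)^2 - gamma(1)^2 = (5.8576)^2 - (-3.1597)^2 = 34.31147776 - 9.98370409 = 24.32777367
  phi_hat_1 = [gamma(1) gamma(0) - gamma(1) gamma(2)] / det = [(-3.1597)(5.8576) - (-3.1597)(0.9071)] / 24.32777367 = -15.64209485 / 24.32777367 = -0.643
  phi_hat_2 = [gamma(0) gamma(2) - gamma(1)^2] / det = [(5.8576)(0.9071) - (-3.1597)^2] / 24.32777367 = -4.67027513 / 24.32777367 = -0.192
So phi_hat = [-0.6430, -0.1920].
Therefore phi_hat_2 = -0.1920.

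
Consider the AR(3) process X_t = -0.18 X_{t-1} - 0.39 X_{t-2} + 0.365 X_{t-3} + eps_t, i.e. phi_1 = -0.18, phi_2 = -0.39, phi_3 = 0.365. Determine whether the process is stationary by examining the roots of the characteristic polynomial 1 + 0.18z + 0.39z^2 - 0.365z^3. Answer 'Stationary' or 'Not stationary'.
\text{Stationary}

The AR(p) characteristic polynomial is P(z) = 1 + 0.18z + 0.39z^2 - 0.365z^3.
Stationarity requires all roots to lie outside the unit circle, i.e. |z| > 1 for every root.
Degree 3: look for a simple real root z0 first, then factor out (1 - z/z0) and solve the remaining quadratic.
Testing z0 = 2: P(2) = 1 + (0.18)(2) + (0.39)(2)^2 + (-0.365)(2)^3
  = 1 + (0.36) + (1.56) + (-2.92) = 0.  So z_0 = 2 is a root, |z_0| = 2.
Divide out the factor (1 - 0.5 z) = (1 - z/z0) (since 1/z0 = 0.5):
  P(z) = (1 - 0.5 z)(1 + (0.68) z + (0.73) z^2)
  [check: z-coef 0.68 - (0.5) = 0.18; z^2-coef 0.73 - (0.5)(0.68) = 0.39; z^3-coef -(0.5)(0.73) = -0.365.]
Remaining roots from the quadratic factor 1 + (0.68) z + (0.73) z^2:
  Set 1 + (0.68) z + (0.73) z^2 = 0, i.e. a z^2 + b z + c = 0 with a = 0.73, b = 0.68, c = 1.
  Discriminant D = b^2 - 4ac = (0.68)^2 - 4*(0.73)*1 = 0.4624 - (2.92) = -2.4576.
  D < 0, so the roots are the complex-conjugate pair z = (-b +/- i sqrt(-D)) / (2a) = -0.4658 +/- 1.0737i.
  For a conjugate pair |z|^2 = z * conj(z) = (product of roots) = c/a = 1/(0.73) = 1.369863, so |z| = sqrt(1.369863) = 1.1704 for both roots.
Moduli of all roots: 2.0000, 1.1704, 1.1704.
All moduli strictly greater than 1? Yes.
Verdict: Stationary.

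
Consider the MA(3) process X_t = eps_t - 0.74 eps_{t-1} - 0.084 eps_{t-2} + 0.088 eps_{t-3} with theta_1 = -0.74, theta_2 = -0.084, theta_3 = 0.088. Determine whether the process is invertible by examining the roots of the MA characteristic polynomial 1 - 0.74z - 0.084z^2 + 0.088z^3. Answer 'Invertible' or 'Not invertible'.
\text{Invertible}

The MA(q) characteristic polynomial is P(z) = 1 - 0.74z - 0.084z^2 + 0.088z^3.
Invertibility requires all roots to lie outside the unit circle, i.e. |z| > 1 for every root.
Degree 3: look for a simple real root z0 first, then factor out (1 - z/z0) and solve the remaining quadratic.
Testing z0 = 2.5: P(2.5) = 1 + (-0.74)(2.5) + (-0.084)(2.5)^2 + (0.088)(2.5)^3
  = 1 + (-1.85) + (-0.525) + (1.375) = 0.  So z_0 = 2.5 is a root, |z_0| = 2.5.
Divide out the factor (1 - 0.4 z) = (1 - z/z0) (since 1/z0 = 0.4):
  P(z) = (1 - 0.4 z)(1 + (-0.34) z + (-0.22) z^2)
  [check: z-coef -0.34 - (0.4) = -0.74; z^2-coef -0.22 - (0.4)(-0.34) = -0.084; z^3-coef -(0.4)(-0.22) = 0.088.]
Remaining roots from the quadratic factor 1 + (-0.34) z + (-0.22) z^2:
  Set 1 + (-0.34) z + (-0.22) z^2 = 0, i.e. a z^2 + b z + c = 0 with a = -0.22, b = -0.34, c = 1.
  Discriminant D = b^2 - 4ac = (-0.34)^2 - 4*(-0.22)*1 = 0.1156 - (-0.88) = 0.9956.
  D >= 0, so the roots are real: z = (-b +/- sqrt(D)) / (2a) = (0.34 +/- 0.997798) / (-0.44).
    z_1 = (0.34 + 0.997798) / (-0.44) = -3.0404,   |z_1| = 3.0404.
    z_2 = (0.34 - 0.997798) / (-0.44) = 1.495,   |z_2| = 1.495.
Moduli of all roots: 2.5000, 3.0404, 1.4950.
All moduli strictly greater than 1? Yes.
Verdict: Invertible.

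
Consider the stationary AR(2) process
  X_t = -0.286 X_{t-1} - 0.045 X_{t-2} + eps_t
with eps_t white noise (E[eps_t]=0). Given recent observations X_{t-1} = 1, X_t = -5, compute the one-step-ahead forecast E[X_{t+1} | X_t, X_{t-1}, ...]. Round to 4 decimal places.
E[X_{t+1} \mid \mathcal F_t] = 1.3850

For an AR(p) model X_t = c + sum_i phi_i X_{t-i} + eps_t, the
one-step-ahead conditional mean is
  E[X_{t+1} | X_t, ...] = c + sum_i phi_i X_{t+1-i}.
Substitute known values:
  E[X_{t+1} | ...] = (-0.286) * (-5) + (-0.045) * (1)
                   = 1.3850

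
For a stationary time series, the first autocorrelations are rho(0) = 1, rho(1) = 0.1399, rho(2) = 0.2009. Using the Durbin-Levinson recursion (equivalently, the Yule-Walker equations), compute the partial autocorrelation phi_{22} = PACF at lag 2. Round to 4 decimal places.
\phi_{22} = 0.1849

The PACF at lag k is phi_{kk}, the last component of the solution
to the Yule-Walker system G_k phi = r_k where
  (G_k)_{ij} = rho(|i - j|), (r_k)_i = rho(i), i,j = 1..k.
Equivalently, Durbin-Levinson gives phi_{kk} iteratively:
  phi_{11} = rho(1)
  phi_{kk} = [rho(k) - sum_{j=1..k-1} phi_{k-1,j} rho(k-j)]
            / [1 - sum_{j=1..k-1} phi_{k-1,j} rho(j)],
  phi_{k,j} = phi_{k-1,j} - phi_{kk} phi_{k-1,k-j},  j = 1..k-1.
Step k = 1:
  phi_11 = rho(1) = 0.1399.
Step k = 2:
  phi_22 = [rho(2) - phi_11 rho(1)] / [1 - phi_11 rho(1)] = [0.2009 - (0.1399)(0.1399)] / [1 - (0.1399)(0.1399)]
         = 0.18132799 / 0.98042799 = 0.1849.
Therefore phi_{22} = 0.1849.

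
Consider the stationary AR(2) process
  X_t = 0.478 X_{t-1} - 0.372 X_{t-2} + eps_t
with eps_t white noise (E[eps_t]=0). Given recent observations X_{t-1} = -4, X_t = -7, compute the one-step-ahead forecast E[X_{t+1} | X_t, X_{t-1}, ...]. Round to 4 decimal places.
E[X_{t+1} \mid \mathcal F_t] = -1.8580

For an AR(p) model X_t = c + sum_i phi_i X_{t-i} + eps_t, the
one-step-ahead conditional mean is
  E[X_{t+1} | X_t, ...] = c + sum_i phi_i X_{t+1-i}.
Substitute known values:
  E[X_{t+1} | ...] = (0.478) * (-7) + (-0.372) * (-4)
                   = -1.8580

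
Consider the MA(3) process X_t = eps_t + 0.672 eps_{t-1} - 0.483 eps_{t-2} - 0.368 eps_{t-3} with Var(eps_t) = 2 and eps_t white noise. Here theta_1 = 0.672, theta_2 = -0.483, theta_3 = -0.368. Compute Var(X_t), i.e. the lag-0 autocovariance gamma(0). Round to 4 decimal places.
\gamma(0) = 3.6406

For an MA(q) process X_t = eps_t + sum_i theta_i eps_{t-i} with
Var(eps_t) = sigma^2, the variance is
  gamma(0) = sigma^2 * (1 + sum_i theta_i^2).
  sum_i theta_i^2 = (0.672)^2 + (-0.483)^2 + (-0.368)^2 = 0.451584 + 0.233289 + 0.135424 = 0.820297.
  gamma(0) = 2 * (1 + 0.820297) = 2 * 1.820297 = 3.640594, which rounds to 3.6406.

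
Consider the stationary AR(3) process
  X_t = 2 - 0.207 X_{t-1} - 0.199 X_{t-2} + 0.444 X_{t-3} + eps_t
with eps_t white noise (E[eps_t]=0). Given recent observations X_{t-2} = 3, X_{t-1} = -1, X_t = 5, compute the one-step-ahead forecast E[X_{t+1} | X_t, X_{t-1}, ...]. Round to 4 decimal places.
E[X_{t+1} \mid \mathcal F_t] = 2.4960

For an AR(p) model X_t = c + sum_i phi_i X_{t-i} + eps_t, the
one-step-ahead conditional mean is
  E[X_{t+1} | X_t, ...] = c + sum_i phi_i X_{t+1-i}.
Substitute known values:
  E[X_{t+1} | ...] = 2 + (-0.207) * (5) + (-0.199) * (-1) + (0.444) * (3)
                   = 2.4960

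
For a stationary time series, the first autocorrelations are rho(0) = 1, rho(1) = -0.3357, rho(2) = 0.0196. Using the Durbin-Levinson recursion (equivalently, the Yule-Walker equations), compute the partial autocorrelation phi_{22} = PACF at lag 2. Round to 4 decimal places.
\phi_{22} = -0.1049

The PACF at lag k is phi_{kk}, the last component of the solution
to the Yule-Walker system G_k phi = r_k where
  (G_k)_{ij} = rho(|i - j|), (r_k)_i = rho(i), i,j = 1..k.
Equivalently, Durbin-Levinson gives phi_{kk} iteratively:
  phi_{11} = rho(1)
  phi_{kk} = [rho(k) - sum_{j=1..k-1} phi_{k-1,j} rho(k-j)]
            / [1 - sum_{j=1..k-1} phi_{k-1,j} rho(j)],
  phi_{k,j} = phi_{k-1,j} - phi_{kk} phi_{k-1,k-j},  j = 1..k-1.
Step k = 1:
  phi_11 = rho(1) = -0.3357.
Step k = 2:
  phi_22 = [rho(2) - phi_11 rho(1)] / [1 - phi_11 rho(1)] = [0.0196 - (-0.3357)(-0.3357)] / [1 - (-0.3357)(-0.3357)]
         = -0.09309449 / 0.88730551 = -0.1049.
Therefore phi_{22} = -0.1049.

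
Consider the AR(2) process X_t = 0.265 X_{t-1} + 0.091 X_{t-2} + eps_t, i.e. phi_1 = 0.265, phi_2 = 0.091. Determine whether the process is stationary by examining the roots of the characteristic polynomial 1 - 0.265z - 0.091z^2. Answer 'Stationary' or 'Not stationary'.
\text{Stationary}

The AR(p) characteristic polynomial is P(z) = 1 - 0.265z - 0.091z^2.
Stationarity requires all roots to lie outside the unit circle, i.e. |z| > 1 for every root.
Set 1 + (-0.265) z + (-0.091) z^2 = 0, i.e. a z^2 + b z + c = 0 with a = -0.091, b = -0.265, c = 1.
Discriminant D = b^2 - 4ac = (-0.265)^2 - 4*(-0.091)*1 = 0.070225 - (-0.364) = 0.434225.
D >= 0, so the roots are real: z = (-b +/- sqrt(D)) / (2a) = (0.265 +/- 0.658958) / (-0.182).
  z_1 = (0.265 + 0.658958) / (-0.182) = -5.0767,   |z_1| = 5.0767.
  z_2 = (0.265 - 0.658958) / (-0.182) = 2.1646,   |z_2| = 2.1646.
Moduli of all roots: 5.0767, 2.1646.
All moduli strictly greater than 1? Yes.
Verdict: Stationary.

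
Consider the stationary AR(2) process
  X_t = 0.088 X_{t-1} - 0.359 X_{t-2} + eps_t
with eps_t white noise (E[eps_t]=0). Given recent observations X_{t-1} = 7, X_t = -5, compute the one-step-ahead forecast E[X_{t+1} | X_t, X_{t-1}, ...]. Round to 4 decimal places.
E[X_{t+1} \mid \mathcal F_t] = -2.9530

For an AR(p) model X_t = c + sum_i phi_i X_{t-i} + eps_t, the
one-step-ahead conditional mean is
  E[X_{t+1} | X_t, ...] = c + sum_i phi_i X_{t+1-i}.
Substitute known values:
  E[X_{t+1} | ...] = (0.088) * (-5) + (-0.359) * (7)
                   = -2.9530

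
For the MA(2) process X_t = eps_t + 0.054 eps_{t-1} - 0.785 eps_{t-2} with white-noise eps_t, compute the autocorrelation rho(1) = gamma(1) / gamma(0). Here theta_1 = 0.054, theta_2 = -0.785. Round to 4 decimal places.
\rho(1) = 0.0072

For an MA(q) process with theta_0 = 1, the autocovariance is
  gamma(k) = sigma^2 * sum_{i=0..q-k} theta_i * theta_{i+k},
and rho(k) = gamma(k) / gamma(0). Sigma^2 cancels.
  numerator   = (1)*(0.054) + (0.054)*(-0.785) = 0.01161.
  denominator = (1)^2 + (0.054)^2 + (-0.785)^2 = 1.619141.
  rho(1) = 0.01161 / 1.619141 = 0.0072.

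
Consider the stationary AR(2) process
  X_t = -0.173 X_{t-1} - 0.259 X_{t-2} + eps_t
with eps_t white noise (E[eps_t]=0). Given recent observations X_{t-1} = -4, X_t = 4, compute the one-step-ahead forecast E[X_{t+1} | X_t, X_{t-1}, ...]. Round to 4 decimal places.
E[X_{t+1} \mid \mathcal F_t] = 0.3440

For an AR(p) model X_t = c + sum_i phi_i X_{t-i} + eps_t, the
one-step-ahead conditional mean is
  E[X_{t+1} | X_t, ...] = c + sum_i phi_i X_{t+1-i}.
Substitute known values:
  E[X_{t+1} | ...] = (-0.173) * (4) + (-0.259) * (-4)
                   = 0.3440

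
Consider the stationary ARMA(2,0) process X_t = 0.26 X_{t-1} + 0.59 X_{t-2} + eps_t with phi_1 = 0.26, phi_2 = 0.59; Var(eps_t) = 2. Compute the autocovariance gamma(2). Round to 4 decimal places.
\gamma(2) = 3.8737

Multiply the model equation by X_{t-k} and take expectations. With theta_0 = psi_0 = 1 and psi_j the MA(infinity) weights, this gives
  gamma(k) - sum_i phi_i gamma(k-i) = c_k,
  c_k = sigma^2 * sum_{j=k..q} theta_j psi_{j-k}   (c_k = 0 for k > q),
using gamma(-m) = gamma(m).
Pure AR (q = 0): c_0 = sigma^2 = 2, c_k = 0 for k >= 1.
Equations for k = 0, 1, 2 (AR order 2, c_2 = 0):
  (E0) gamma(0) = phi_1 gamma(1) + phi_2 gamma(2) + c_0
  (E1) gamma(1) = phi_1 gamma(0) + phi_2 gamma(1) + c_1
  (E2) gamma(2) = phi_1 gamma(1) + phi_2 gamma(0)
From (E1): gamma(1) = A gamma(0) + B with
  A = phi_1 / (1 - phi_2) = 0.26 / 0.41 = 0.634146,   B = c_1 / (1 - phi_2) = 0 / 0.41 = 0.
Insert (E2) into (E0): gamma(0) (1 - phi_2^2) = phi_1 (1 + phi_2) gamma(1) + c_0.
  phi_1 (1 + phi_2) = (0.26)(1.59) = 0.4134,   1 - phi_2^2 = 0.6519.
Replace gamma(1) by A gamma(0) + B and collect gamma(0):
  gamma(0) [0.6519 - (0.4134)(0.634146)] = c_0 = 2
  gamma(0) * 0.389744 = 2
  gamma(0) = 2 / 0.389744 = 5.131575.
  gamma(1) = A gamma(0) = (0.634146)(5.131575) = 3.254169.
  gamma(2) = phi_1 gamma(1) + phi_2 gamma(0) = (0.26)(3.254169) + (0.59)(5.131575) = 3.873713.
Therefore gamma(2) = 3.8737 (to 4 decimal places).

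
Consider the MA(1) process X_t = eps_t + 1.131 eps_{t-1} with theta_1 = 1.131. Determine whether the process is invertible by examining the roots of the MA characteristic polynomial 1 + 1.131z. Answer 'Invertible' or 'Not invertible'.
\text{Not invertible}

The MA(q) characteristic polynomial is P(z) = 1 + 1.131z.
Invertibility requires all roots to lie outside the unit circle, i.e. |z| > 1 for every root.
This is linear in z: 1 + (1.131) z = 0  =>  z = -1/(1.131) = -0.884173,  |z| = 0.884173.
Moduli of all roots: 0.8842.
All moduli strictly greater than 1? No.
Verdict: Not invertible.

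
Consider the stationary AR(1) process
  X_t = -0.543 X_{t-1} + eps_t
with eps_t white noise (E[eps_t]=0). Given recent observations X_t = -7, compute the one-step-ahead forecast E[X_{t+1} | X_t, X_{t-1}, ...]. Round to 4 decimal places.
E[X_{t+1} \mid \mathcal F_t] = 3.8010

For an AR(p) model X_t = c + sum_i phi_i X_{t-i} + eps_t, the
one-step-ahead conditional mean is
  E[X_{t+1} | X_t, ...] = c + sum_i phi_i X_{t+1-i}.
Substitute known values:
  E[X_{t+1} | ...] = (-0.543) * (-7)
                   = 3.8010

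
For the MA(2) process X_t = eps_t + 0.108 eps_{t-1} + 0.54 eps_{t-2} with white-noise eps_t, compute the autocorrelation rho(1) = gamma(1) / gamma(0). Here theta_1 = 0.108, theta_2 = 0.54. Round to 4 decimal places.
\rho(1) = 0.1276

For an MA(q) process with theta_0 = 1, the autocovariance is
  gamma(k) = sigma^2 * sum_{i=0..q-k} theta_i * theta_{i+k},
and rho(k) = gamma(k) / gamma(0). Sigma^2 cancels.
  numerator   = (1)*(0.108) + (0.108)*(0.54) = 0.16632.
  denominator = (1)^2 + (0.108)^2 + (0.54)^2 = 1.303264.
  rho(1) = 0.16632 / 1.303264 = 0.1276.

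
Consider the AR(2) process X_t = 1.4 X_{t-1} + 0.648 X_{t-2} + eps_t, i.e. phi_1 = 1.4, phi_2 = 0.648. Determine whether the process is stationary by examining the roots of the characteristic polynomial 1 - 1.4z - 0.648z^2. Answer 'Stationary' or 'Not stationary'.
\text{Not stationary}

The AR(p) characteristic polynomial is P(z) = 1 - 1.4z - 0.648z^2.
Stationarity requires all roots to lie outside the unit circle, i.e. |z| > 1 for every root.
Set 1 + (-1.4) z + (-0.648) z^2 = 0, i.e. a z^2 + b z + c = 0 with a = -0.648, b = -1.4, c = 1.
Discriminant D = b^2 - 4ac = (-1.4)^2 - 4*(-0.648)*1 = 1.96 - (-2.592) = 4.552.
D >= 0, so the roots are real: z = (-b +/- sqrt(D)) / (2a) = (1.4 +/- 2.133542) / (-1.296).
  z_1 = (1.4 + 2.133542) / (-1.296) = -2.7265,   |z_1| = 2.7265.
  z_2 = (1.4 - 2.133542) / (-1.296) = 0.566,   |z_2| = 0.566.
Moduli of all roots: 2.7265, 0.5660.
All moduli strictly greater than 1? No.
Verdict: Not stationary.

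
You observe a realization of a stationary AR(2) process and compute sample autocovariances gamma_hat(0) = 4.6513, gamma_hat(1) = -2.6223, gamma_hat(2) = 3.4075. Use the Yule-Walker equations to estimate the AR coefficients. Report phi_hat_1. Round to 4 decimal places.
\hat\phi_{1} = -0.2210

The Yule-Walker equations for an AR(p) process read, in matrix form,
  Gamma_p phi = r_p,   with   (Gamma_p)_{ij} = gamma(|i - j|),
                       (r_p)_i = gamma(i),   i,j = 1..p.
Substitute the sample gammas (Toeplitz matrix and right-hand side of size 2):
  Gamma_p = [[4.6513, -2.6223], [-2.6223, 4.6513]]
  r_p     = [-2.6223, 3.4075]
Written out:
  4.6513 phi_1 - 2.6223 phi_2 = -2.6223
  -2.6223 phi_1 + 4.6513 phi_2 = 3.4075
Solve by Cramer's rule:
  det = gamma(0)^2 - gamma(1)^2 = (4.6513)^2 - (-2.6223)^2 = 21.63459169 - 6.87645729 = 14.7581344
  phi_hat_1 = [gamma(1) gamma(0) - gamma(1) gamma(2)] / det = [(-2.6223)(4.6513) - (-2.6223)(3.4075)] / 14.7581344 = -3.26161674 / 14.7581344 = -0.221
  phi_hat_2 = [gamma(0) gamma(2) - gamma(1)^2] / det = [(4.6513)(3.4075) - (-2.6223)^2] / 14.7581344 = 8.97284746 / 14.7581344 = 0.608
So phi_hat = [-0.2210, 0.6080].
Therefore phi_hat_1 = -0.2210.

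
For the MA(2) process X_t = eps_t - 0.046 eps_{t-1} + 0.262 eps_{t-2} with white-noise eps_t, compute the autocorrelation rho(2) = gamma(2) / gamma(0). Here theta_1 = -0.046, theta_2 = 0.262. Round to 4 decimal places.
\rho(2) = 0.2447

For an MA(q) process with theta_0 = 1, the autocovariance is
  gamma(k) = sigma^2 * sum_{i=0..q-k} theta_i * theta_{i+k},
and rho(k) = gamma(k) / gamma(0). Sigma^2 cancels.
  numerator   = (1)*(0.262) = 0.262.
  denominator = (1)^2 + (-0.046)^2 + (0.262)^2 = 1.07076.
  rho(2) = 0.262 / 1.07076 = 0.2447.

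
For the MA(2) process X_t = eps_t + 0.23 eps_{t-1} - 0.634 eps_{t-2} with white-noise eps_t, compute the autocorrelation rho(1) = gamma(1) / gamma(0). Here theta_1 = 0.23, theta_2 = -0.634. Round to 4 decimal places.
\rho(1) = 0.0579

For an MA(q) process with theta_0 = 1, the autocovariance is
  gamma(k) = sigma^2 * sum_{i=0..q-k} theta_i * theta_{i+k},
and rho(k) = gamma(k) / gamma(0). Sigma^2 cancels.
  numerator   = (1)*(0.23) + (0.23)*(-0.634) = 0.08418.
  denominator = (1)^2 + (0.23)^2 + (-0.634)^2 = 1.454856.
  rho(1) = 0.08418 / 1.454856 = 0.0579.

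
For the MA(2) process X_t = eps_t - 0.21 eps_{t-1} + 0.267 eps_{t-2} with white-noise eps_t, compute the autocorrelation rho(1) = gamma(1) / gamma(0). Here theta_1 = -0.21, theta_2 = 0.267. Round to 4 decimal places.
\rho(1) = -0.2385

For an MA(q) process with theta_0 = 1, the autocovariance is
  gamma(k) = sigma^2 * sum_{i=0..q-k} theta_i * theta_{i+k},
and rho(k) = gamma(k) / gamma(0). Sigma^2 cancels.
  numerator   = (1)*(-0.21) + (-0.21)*(0.267) = -0.26607.
  denominator = (1)^2 + (-0.21)^2 + (0.267)^2 = 1.115389.
  rho(1) = -0.26607 / 1.115389 = -0.2385.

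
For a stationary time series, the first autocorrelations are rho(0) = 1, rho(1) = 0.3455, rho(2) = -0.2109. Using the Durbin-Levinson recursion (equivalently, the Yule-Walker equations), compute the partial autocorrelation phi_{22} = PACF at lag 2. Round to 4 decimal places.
\phi_{22} = -0.3750

The PACF at lag k is phi_{kk}, the last component of the solution
to the Yule-Walker system G_k phi = r_k where
  (G_k)_{ij} = rho(|i - j|), (r_k)_i = rho(i), i,j = 1..k.
Equivalently, Durbin-Levinson gives phi_{kk} iteratively:
  phi_{11} = rho(1)
  phi_{kk} = [rho(k) - sum_{j=1..k-1} phi_{k-1,j} rho(k-j)]
            / [1 - sum_{j=1..k-1} phi_{k-1,j} rho(j)],
  phi_{k,j} = phi_{k-1,j} - phi_{kk} phi_{k-1,k-j},  j = 1..k-1.
Step k = 1:
  phi_11 = rho(1) = 0.3455.
Step k = 2:
  phi_22 = [rho(2) - phi_11 rho(1)] / [1 - phi_11 rho(1)] = [-0.2109 - (0.3455)(0.3455)] / [1 - (0.3455)(0.3455)]
         = -0.33027025 / 0.88062975 = -0.375.
Therefore phi_{22} = -0.3750.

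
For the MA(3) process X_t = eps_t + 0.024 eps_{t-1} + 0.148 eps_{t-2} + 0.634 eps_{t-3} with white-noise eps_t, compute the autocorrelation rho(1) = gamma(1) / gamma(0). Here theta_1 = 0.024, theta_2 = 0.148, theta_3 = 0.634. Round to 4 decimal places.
\rho(1) = 0.0852

For an MA(q) process with theta_0 = 1, the autocovariance is
  gamma(k) = sigma^2 * sum_{i=0..q-k} theta_i * theta_{i+k},
and rho(k) = gamma(k) / gamma(0). Sigma^2 cancels.
  numerator   = (1)*(0.024) + (0.024)*(0.148) + (0.148)*(0.634) = 0.121384.
  denominator = (1)^2 + (0.024)^2 + (0.148)^2 + (0.634)^2 = 1.424436.
  rho(1) = 0.121384 / 1.424436 = 0.0852.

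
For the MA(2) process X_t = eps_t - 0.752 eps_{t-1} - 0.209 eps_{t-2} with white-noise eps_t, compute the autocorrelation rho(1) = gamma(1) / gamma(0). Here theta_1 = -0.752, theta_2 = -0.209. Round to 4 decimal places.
\rho(1) = -0.3696

For an MA(q) process with theta_0 = 1, the autocovariance is
  gamma(k) = sigma^2 * sum_{i=0..q-k} theta_i * theta_{i+k},
and rho(k) = gamma(k) / gamma(0). Sigma^2 cancels.
  numerator   = (1)*(-0.752) + (-0.752)*(-0.209) = -0.594832.
  denominator = (1)^2 + (-0.752)^2 + (-0.209)^2 = 1.609185.
  rho(1) = -0.594832 / 1.609185 = -0.3696.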